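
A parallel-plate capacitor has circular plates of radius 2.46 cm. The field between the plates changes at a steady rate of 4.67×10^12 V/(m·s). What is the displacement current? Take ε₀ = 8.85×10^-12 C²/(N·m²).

0.0786 A

I_d = ε₀ A (dE/dt) = (8.85×10^-12)(1.901×10^-3 m²)(4.67×10^12) = 0.0786 A.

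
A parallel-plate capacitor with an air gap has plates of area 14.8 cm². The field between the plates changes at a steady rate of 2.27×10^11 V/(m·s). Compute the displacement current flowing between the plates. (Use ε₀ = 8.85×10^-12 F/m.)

2.97×10^-3 A

The displacement current is ε₀ times dΦ_E/dt = ε₀ A dE/dt = (8.85×10^-12)(1.48×10^-3)(2.27×10^11) = 2.97×10^-3 A.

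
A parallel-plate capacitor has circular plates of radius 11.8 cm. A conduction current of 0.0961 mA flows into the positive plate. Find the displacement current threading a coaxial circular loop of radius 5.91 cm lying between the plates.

No conduction current crosses the gap, so I_d there equals the 9.61×10^-5 A in the leads.
The field is uniform, so I_d,enc = I_d (r/R)² = (9.61×10^-5)(5.91/11.8)² = 2.41×10^-5 A.

2.41×10^-5 A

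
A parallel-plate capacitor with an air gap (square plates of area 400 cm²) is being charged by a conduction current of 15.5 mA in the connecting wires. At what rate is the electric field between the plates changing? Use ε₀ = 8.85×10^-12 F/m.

4.38×10^10 V/(m·s)

By continuity, I_d in the gap equals the 15.5 mA flowing in the wire.
Since I_d = ε₀ A dE/dt, dE/dt = I_d/(ε₀A) = (0.0155)/((8.85×10^-12)(0.0400)) = 4.38×10^10 V/(m·s).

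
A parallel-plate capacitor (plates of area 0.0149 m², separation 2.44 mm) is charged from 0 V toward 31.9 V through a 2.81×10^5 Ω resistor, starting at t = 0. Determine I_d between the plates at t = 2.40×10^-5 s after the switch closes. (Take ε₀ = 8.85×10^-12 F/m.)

C = ε₀A/d = (8.85×10^-12)(0.0149)/(2.44×10^-3) = 5.404×10^-11 F, so τ = RC = 1.519×10^-5 s.
The conduction current is I(t) = (V₀/R) e^(−t/τ), and the displacement current between the plates equals it.
t/τ = 1.580; I_d = (31.9/2.81×10^5) · e^(−1.580) = (1.135×10^-4)(0.2060) = 2.34×10^-5 A.

2.34×10^-5 A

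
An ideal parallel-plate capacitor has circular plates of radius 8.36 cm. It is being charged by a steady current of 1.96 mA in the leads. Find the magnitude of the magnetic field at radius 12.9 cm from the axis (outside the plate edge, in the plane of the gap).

Between the plates the displacement current equals the wire current: I_d = 1.96 mA = 1.96×10^-3 A.
With r > R the enclosed displacement current is the full I_d; B = μ₀ I_d / (2πr) = 3.04×10^-9 T.

3.04×10^-9 T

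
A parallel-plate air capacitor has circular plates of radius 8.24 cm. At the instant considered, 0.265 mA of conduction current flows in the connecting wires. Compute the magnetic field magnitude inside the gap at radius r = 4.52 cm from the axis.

By continuity the displacement current in the gap matches the conduction current: I_d = 2.65×10^-4 A.
∮B·dl = μ₀ I_d,enc with I_d,enc = I_d r²/R² = 7.974×10^-5 A; so B = μ₀ I_d,enc/(2πr) = 3.53×10^-10 T.

3.53×10^-10 T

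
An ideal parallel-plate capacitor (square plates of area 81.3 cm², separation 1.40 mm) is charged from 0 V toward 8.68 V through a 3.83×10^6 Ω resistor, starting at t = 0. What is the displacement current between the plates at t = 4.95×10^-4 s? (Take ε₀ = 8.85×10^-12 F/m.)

1.83×10^-7 A

C = ε₀A/d = (8.85×10^-12)(8.13×10^-3)/(1.40×10^-3) = 5.139×10^-11 F and τ = RC = 1.968×10^-4 s. I_d in the gap equals the RC charging current.
I_d(t) = (V₀/R) e^(−t/τ) = 2.266×10^-6 · e^(−2.515) = 1.83×10^-7 A.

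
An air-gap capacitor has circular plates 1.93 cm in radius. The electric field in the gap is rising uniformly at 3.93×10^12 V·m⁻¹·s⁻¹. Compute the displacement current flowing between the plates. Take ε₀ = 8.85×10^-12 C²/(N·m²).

I_d = ε₀ A (dE/dt) = (8.85×10^-12)(1.170×10^-3 m²)(3.93×10^12) = 0.0407 A.

0.0407 A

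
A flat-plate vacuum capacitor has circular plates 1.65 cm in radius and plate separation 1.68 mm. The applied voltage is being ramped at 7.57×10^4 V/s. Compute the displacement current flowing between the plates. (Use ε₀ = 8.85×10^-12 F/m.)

3.41×10^-7 A

C = ε₀A/d = (8.85×10^-12)(8.553×10^-4)/(1.68×10^-3) = 4.506×10^-12 F.
I_d = C dV/dt = (4.506×10^-12)(7.57×10^4) = 3.41×10^-7 A.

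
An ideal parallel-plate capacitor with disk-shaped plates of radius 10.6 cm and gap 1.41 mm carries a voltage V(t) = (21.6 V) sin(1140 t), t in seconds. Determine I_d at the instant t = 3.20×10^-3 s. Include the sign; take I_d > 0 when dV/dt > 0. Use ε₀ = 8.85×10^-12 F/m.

-4.77×10^-6 A

dE/dt = (V₀ω/d)·cos(ωt) with ωt = 3.648 rad: (21.6)(1140)(-0.8745)/(1.41×10^-3) = -1.527×10^7 V/(m·s).
I_d = ε₀ A dE/dt = (8.85×10^-12)(0.03530)(-1.527×10^7) = -4.77×10^-6 A.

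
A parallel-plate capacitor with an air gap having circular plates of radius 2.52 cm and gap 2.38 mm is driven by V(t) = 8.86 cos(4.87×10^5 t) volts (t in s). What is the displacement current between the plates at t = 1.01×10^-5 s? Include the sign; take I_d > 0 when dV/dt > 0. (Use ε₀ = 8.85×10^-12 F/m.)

3.13×10^-5 A

dE/dt = (V₀ω/d)·−sin(ωt) with ωt = 4.9187 rad: (8.86)(4.87×10^5)(0.9788)/(2.38×10^-3) = 1.775×10^9 V/(m·s).
I_d = ε₀ A dE/dt = (8.85×10^-12)(1.995×10^-3)(1.775×10^9) = 3.13×10^-5 A.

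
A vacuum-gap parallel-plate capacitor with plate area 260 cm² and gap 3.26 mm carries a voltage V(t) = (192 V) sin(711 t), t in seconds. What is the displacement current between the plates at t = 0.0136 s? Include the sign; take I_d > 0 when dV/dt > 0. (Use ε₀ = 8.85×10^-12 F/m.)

dE/dt = (V₀ω/d)·cos(ωt) with ωt = 9.6696 rad: (192)(711)(-0.9702)/(3.26×10^-3) = -4.063×10^7 V/(m·s).
I_d = ε₀ A dE/dt = (8.85×10^-12)(0.0260)(-4.063×10^7) = -9.35×10^-6 A.

-9.35×10^-6 A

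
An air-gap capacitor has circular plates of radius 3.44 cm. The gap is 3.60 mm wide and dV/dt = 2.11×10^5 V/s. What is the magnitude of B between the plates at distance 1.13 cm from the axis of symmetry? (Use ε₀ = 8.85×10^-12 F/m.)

3.68×10^-12 T

I_d = C dV/dt with C = ε₀πR²/d = 9.140×10^-12 F, so I_d = (9.140×10^-12)(2.11×10^5) = 1.929×10^-6 A.
An Ampèrian loop of radius r encloses a fraction (r/R)² of I_d. Then B·2πr = μ₀ I_d (r/R)², giving B = μ₀ I_d r/(2πR²) = 3.68×10^-12 T.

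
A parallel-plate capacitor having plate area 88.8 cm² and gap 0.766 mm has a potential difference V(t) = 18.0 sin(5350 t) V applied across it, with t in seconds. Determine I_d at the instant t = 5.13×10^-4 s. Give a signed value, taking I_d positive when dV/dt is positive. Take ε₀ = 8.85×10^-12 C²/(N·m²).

-9.11×10^-6 A

dV/dt = (18.0)(5350)·cos(2.74455) = -8.881×10^4 V/s.
I_d = C dV/dt with C = ε₀A/d = (8.85×10^-12)(8.88×10^-3)/(7.66×10^-4) = 1.026×10^-10 F, so I_d = (1.026×10^-10)(-8.881×10^4) = -9.11×10^-6 A.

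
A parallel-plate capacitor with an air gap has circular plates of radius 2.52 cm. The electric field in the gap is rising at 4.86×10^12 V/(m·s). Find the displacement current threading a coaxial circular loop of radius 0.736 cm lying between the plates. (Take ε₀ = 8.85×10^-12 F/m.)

7.32×10^-3 A

Total displacement current: I_d = ε₀(πR²)(dE/dt) = (8.85×10^-12)(1.995×10^-3)(4.86×10^12) = 0.08581 A.
The field is uniform, so I_d,enc = I_d (r/R)² = (0.08581)(0.736/2.52)² = 7.32×10^-3 A.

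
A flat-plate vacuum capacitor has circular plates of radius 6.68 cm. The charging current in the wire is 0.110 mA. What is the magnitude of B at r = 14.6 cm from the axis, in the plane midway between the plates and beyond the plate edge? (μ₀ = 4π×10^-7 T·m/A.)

By continuity the displacement current in the gap matches the conduction current: I_d = 1.10×10^-4 A.
Outside the plates the loop encloses all of I_d, so B·2πr = μ₀ I_d and B = 1.51×10^-10 T.

1.51×10^-10 T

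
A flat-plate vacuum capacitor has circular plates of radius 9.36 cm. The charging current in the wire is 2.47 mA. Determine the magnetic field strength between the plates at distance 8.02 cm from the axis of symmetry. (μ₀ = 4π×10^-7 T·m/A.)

By continuity the displacement current in the gap matches the conduction current: I_d = 2.47×10^-3 A.
∮B·dl = μ₀ I_d,enc with I_d,enc = I_d r²/R² = 1.813×10^-3 A; so B = μ₀ I_d,enc/(2πr) = 4.52×10^-9 T.

4.52×10^-9 T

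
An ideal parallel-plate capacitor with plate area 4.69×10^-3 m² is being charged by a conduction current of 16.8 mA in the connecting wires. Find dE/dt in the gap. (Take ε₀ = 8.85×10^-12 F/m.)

4.05×10^11 V/(m·s)

Charge continuity gives I_d = I = 0.0168 A between the plates.
Then dE/dt = I_d/(ε₀A) = 4.05×10^11 V/(m·s).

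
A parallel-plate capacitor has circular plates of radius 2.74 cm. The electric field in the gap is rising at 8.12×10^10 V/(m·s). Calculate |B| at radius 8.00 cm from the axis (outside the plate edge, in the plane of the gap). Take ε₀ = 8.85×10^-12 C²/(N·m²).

4.24×10^-9 T

Through the whole plate area (πR² = 2.359×10^-3 m²), I_d = ε₀ πR² dE/dt = 1.695×10^-3 A.
Outside the plates the loop encloses all of I_d, so B·2πr = μ₀ I_d and B = 4.24×10^-9 T.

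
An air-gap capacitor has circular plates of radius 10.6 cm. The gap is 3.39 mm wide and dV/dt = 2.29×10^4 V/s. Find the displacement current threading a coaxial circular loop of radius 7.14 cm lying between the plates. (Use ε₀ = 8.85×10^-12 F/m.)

9.57×10^-7 A

dE/dt = (dV/dt)/d = 6.755×10^6 V/(m·s); I_d = ε₀(πR²)(dE/dt) = (8.85×10^-12)(0.03530)(6.755×10^6) = 2.110×10^-6 A.
The field is uniform, so I_d,enc = I_d (r/R)² = (2.110×10^-6)(7.14/10.6)² = 9.57×10^-7 A.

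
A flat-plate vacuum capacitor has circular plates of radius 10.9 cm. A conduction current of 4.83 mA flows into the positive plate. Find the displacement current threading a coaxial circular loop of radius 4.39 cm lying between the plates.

7.83×10^-4 A

By continuity the displacement current in the gap matches the conduction current: I_d = 4.83×10^-3 A.
Since J_d is uniform, the enclosed fraction is (r/R)² = 0.1622, giving I_d,enc = 7.83×10^-4 A.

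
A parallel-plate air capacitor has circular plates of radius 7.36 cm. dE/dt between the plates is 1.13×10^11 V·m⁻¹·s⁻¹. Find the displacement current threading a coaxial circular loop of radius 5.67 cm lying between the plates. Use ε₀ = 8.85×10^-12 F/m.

I_d = ε₀ dΦ_E/dt = ε₀ πR² (dE/dt) = (8.85×10^-12)(0.01702)(1.13×10^11) = 0.01702 A through the full plate area.
The field is uniform, so I_d,enc = I_d (r/R)² = (0.01702)(5.67/7.36)² = 0.0101 A.

0.0101 A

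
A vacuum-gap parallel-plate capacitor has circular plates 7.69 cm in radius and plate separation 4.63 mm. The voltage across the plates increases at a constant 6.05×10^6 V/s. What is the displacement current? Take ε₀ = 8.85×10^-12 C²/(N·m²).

E = V/d so dE/dt = (dV/dt)/d = 1.307×10^9 V/(m·s), and I_d = ε₀ A dE/dt = (8.85×10^-12)(0.01858)(1.307×10^9) = 2.15×10^-4 A.

2.15×10^-4 A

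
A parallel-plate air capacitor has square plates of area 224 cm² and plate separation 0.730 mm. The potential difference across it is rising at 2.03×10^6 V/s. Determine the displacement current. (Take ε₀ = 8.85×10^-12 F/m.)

The field between the plates is E = V/d, so dE/dt = (2.03×10^6)/(7.30×10^-4 m) = 2.781×10^9 V/(m·s).
I_d = ε₀ A (dE/dt) = (8.85×10^-12)(0.0224)(2.781×10^9) = 5.51×10^-4 A.

5.51×10^-4 A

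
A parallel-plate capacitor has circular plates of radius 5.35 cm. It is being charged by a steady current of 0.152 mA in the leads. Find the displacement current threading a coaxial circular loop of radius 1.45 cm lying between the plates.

Between the plates the displacement current equals the wire current: I_d = 0.152 mA = 1.52×10^-4 A.
Through an area πr² the displacement current is I_d·(πr²/πR²) = I_d (r/R)² = 1.12×10^-5 A.

1.12×10^-5 A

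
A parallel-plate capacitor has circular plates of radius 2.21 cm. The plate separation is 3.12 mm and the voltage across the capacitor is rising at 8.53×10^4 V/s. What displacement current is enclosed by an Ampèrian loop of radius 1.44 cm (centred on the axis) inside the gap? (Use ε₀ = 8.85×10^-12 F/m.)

1.58×10^-7 A

With E = V/d, dE/dt = 2.734×10^7 V/(m·s) and πR² = 1.534×10^-3 m², giving I_d = ε₀ πR² dE/dt = 3.712×10^-7 A.
The field is uniform, so I_d,enc = I_d (r/R)² = (3.712×10^-7)(1.44/2.21)² = 1.58×10^-7 A.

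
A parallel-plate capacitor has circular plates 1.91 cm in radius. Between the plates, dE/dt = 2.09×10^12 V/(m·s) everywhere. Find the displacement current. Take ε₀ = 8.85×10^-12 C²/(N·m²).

0.0212 A

I_d = ε₀ A (dE/dt) = (8.85×10^-12)(1.146×10^-3 m²)(2.09×10^12) = 0.0212 A.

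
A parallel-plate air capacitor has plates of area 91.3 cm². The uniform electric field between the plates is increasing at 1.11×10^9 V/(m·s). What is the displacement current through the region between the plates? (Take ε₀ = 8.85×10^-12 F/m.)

8.97×10^-5 A

With a uniform field, Φ_E = EA, so I_d = ε₀ A dE/dt = 8.97×10^-5 A.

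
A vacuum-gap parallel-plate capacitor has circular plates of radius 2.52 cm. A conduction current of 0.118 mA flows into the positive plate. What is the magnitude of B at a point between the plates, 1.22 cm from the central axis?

By continuity the displacement current in the gap matches the conduction current: I_d = 1.18×10^-4 A.
∮B·dl = μ₀ I_d,enc with I_d,enc = I_d r²/R² = 2.766×10^-5 A; so B = μ₀ I_d,enc/(2πr) = 4.53×10^-10 T.

4.53×10^-10 T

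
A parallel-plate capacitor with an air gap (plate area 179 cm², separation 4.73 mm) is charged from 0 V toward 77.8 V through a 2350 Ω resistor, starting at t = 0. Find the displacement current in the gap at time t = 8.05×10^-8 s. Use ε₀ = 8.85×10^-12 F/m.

With C = ε₀A/d = (8.85×10^-12)(0.0179)/(4.73×10^-3) = 3.349×10^-11 F, the time constant is τ = RC = 7.870×10^-8 s, so t/τ = 1.023 and e^(−t/τ) = 0.3595.
I_d = I_cond = (V₀/R) e^(−t/τ) = (0.03311)(0.3595) = 0.0119 A.

0.0119 A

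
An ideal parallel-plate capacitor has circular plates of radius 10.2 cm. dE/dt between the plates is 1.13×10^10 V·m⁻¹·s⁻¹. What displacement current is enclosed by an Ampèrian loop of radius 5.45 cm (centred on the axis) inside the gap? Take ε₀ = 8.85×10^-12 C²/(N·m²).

9.33×10^-4 A

Total displacement current: I_d = ε₀(πR²)(dE/dt) = (8.85×10^-12)(0.03269)(1.13×10^10) = 3.269×10^-3 A.
Through an area πr² the displacement current is I_d·(πr²/πR²) = I_d (r/R)² = 9.33×10^-4 A.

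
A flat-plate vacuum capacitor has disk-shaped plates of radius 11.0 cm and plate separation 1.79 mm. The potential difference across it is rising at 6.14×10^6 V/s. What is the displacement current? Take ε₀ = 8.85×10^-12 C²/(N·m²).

C = ε₀A/d = (8.85×10^-12)(0.03801)/(1.79×10^-3) = 1.879×10^-10 F.
I_d = C dV/dt = (1.879×10^-10)(6.14×10^6) = 1.15×10^-3 A.

1.15×10^-3 A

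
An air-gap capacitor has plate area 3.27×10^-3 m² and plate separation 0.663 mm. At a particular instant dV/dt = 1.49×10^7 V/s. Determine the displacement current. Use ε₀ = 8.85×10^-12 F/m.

C = ε₀A/d = (8.85×10^-12)(3.27×10^-3)/(6.63×10^-4) = 4.365×10^-11 F.
I_d = C dV/dt = (4.365×10^-11)(1.49×10^7) = 6.50×10^-4 A.

6.50×10^-4 A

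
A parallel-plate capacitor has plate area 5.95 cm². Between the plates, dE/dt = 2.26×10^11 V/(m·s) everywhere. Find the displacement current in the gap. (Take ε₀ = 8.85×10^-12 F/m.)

With a uniform field, Φ_E = EA, so I_d = ε₀ A dE/dt = 1.19×10^-3 A.

1.19×10^-3 A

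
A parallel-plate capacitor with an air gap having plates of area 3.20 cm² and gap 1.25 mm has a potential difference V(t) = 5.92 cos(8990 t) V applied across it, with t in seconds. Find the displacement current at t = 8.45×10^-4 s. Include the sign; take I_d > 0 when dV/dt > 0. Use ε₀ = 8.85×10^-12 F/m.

dE/dt = (V₀ω/d)·−sin(ωt) with ωt = 7.59655 rad: (5.92)(8990)(-0.9670)/(1.25×10^-3) = -4.117×10^7 V/(m·s).
I_d = ε₀ A dE/dt = (8.85×10^-12)(3.20×10^-4)(-4.117×10^7) = -1.17×10^-7 A.

-1.17×10^-7 A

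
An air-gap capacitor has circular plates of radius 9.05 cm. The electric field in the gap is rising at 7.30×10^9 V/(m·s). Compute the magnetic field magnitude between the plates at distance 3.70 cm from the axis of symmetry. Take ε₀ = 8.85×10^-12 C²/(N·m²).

1.50×10^-9 T

Through the whole plate area (πR² = 0.02573 m²), I_d = ε₀ πR² dE/dt = 1.662×10^-3 A.
An Ampèrian loop of radius r encloses a fraction (r/R)² of I_d. Then B·2πr = μ₀ I_d (r/R)², giving B = μ₀ I_d r/(2πR²) = 1.50×10^-9 T.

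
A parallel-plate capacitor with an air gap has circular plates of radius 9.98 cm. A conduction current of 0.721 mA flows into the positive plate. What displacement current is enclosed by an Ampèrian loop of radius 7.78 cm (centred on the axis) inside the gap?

No conduction current crosses the gap, so I_d there equals the 7.21×10^-4 A in the leads.
Through an area πr² the displacement current is I_d·(πr²/πR²) = I_d (r/R)² = 4.38×10^-4 A.

4.38×10^-4 A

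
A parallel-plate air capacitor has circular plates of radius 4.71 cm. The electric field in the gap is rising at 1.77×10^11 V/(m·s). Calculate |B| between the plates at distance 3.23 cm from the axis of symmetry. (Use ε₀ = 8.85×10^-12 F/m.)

3.18×10^-8 T

Total displacement current: I_d = ε₀(πR²)(dE/dt) = (8.85×10^-12)(6.969×10^-3)(1.77×10^11) = 0.01092 A.
For r < R the Ampère–Maxwell law gives B(2πr) = μ₀ I_d (r²/R²), so B = μ₀ I_d r/(2πR²) = (4π×10^-7)(0.01092)(0.0323)/(2π·0.0471²) = 3.18×10^-8 T.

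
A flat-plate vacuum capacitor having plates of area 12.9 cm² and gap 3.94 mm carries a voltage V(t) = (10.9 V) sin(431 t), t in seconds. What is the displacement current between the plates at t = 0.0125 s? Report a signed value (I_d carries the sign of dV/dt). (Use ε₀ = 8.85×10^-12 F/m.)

8.51×10^-9 A

C = ε₀A/d = (8.85×10^-12)(1.29×10^-3)/(3.94×10^-3) = 2.898×10^-12 F. dV/dt = V₀ω·cos(ωt); at ωt = 5.3875 rad this factor is 0.6250.
I_d = C dV/dt = (2.898×10^-12)(10.9)(431)(0.6250) = 8.51×10^-9 A.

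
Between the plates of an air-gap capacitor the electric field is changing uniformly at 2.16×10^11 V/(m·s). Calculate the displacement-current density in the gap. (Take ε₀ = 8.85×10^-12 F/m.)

J_d = ε₀ ∂E/∂t, so J_d = 1.91 A/m².

1.91 A/m²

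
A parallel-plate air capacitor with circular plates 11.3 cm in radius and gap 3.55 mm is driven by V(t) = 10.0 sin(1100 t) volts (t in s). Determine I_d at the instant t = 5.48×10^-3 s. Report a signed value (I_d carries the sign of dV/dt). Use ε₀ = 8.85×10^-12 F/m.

1.06×10^-6 A

dV/dt = (10.0)(1100)·cos(6.028) = 1.064×10^4 V/s.
I_d = C dV/dt with C = ε₀A/d = (8.85×10^-12)(0.04011)/(3.55×10^-3) = 9.999×10^-11 F, so I_d = (9.999×10^-11)(1.064×10^4) = 1.06×10^-6 A.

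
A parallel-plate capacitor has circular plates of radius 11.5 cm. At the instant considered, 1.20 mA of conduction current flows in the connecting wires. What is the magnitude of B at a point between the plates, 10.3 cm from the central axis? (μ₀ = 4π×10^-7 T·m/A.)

1.87×10^-9 T

No conduction current crosses the gap, so I_d there equals the 1.20×10^-3 A in the leads.
An Ampèrian loop of radius r encloses a fraction (r/R)² of I_d. Then B·2πr = μ₀ I_d (r/R)², giving B = μ₀ I_d r/(2πR²) = 1.87×10^-9 T.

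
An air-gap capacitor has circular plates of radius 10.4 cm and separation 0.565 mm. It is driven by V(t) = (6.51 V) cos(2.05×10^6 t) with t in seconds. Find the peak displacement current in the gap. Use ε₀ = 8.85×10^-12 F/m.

The displacement current equals the conduction current C dV/dt, which peaks at C V₀ ω.
With C = ε₀A/d = (8.85×10^-12)(0.03398)/(5.65×10^-4) = 5.323×10^-10 F and ω = 2.05×10^6 rad/s, I_d,max = (5.323×10^-10)(6.51)(2.05×10^6) = 7.10×10^-3 A.

7.10×10^-3 A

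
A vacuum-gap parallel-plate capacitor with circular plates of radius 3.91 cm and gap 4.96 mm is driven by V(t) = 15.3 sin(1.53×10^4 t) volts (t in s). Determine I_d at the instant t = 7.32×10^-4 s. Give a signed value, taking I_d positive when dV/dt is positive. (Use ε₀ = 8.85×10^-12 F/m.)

4.06×10^-7 A

dV/dt = (15.3)(1.53×10^4)·cos(11.1996) = 4.743×10^4 V/s.
I_d = C dV/dt with C = ε₀A/d = (8.85×10^-12)(4.803×10^-3)/(4.96×10^-3) = 8.570×10^-12 F, so I_d = (8.570×10^-12)(4.743×10^4) = 4.06×10^-7 A.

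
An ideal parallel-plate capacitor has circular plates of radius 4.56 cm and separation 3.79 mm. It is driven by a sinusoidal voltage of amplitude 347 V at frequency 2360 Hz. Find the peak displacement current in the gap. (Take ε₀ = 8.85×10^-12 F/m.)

(dE/dt)_max = V₀ω/d = 1.358×10^9 V/(m·s); ω = 2πf = 1.483×10^4 rad/s.
I_d,max = ε₀ A (dE/dt)_max = (8.85×10^-12)(6.533×10^-3)(1.358×10^9) = 7.85×10^-5 A.

7.85×10^-5 A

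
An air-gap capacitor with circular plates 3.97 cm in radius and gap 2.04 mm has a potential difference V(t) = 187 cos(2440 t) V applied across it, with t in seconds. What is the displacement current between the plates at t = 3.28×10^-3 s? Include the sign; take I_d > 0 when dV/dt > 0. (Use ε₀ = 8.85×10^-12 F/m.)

-9.69×10^-6 A

C = ε₀A/d = (8.85×10^-12)(4.951×10^-3)/(2.04×10^-3) = 2.148×10^-11 F. dV/dt = V₀ω·−sin(ωt); at ωt = 8.0032 rad this factor is -0.9889.
I_d = C dV/dt = (2.148×10^-11)(187)(2440)(-0.9889) = -9.69×10^-6 A.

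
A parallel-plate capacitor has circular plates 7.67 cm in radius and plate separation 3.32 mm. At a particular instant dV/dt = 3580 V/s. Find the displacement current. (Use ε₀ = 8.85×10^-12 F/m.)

C = ε₀A/d = (8.85×10^-12)(0.01848)/(3.32×10^-3) = 4.926×10^-11 F.
I_d = C dV/dt = (4.926×10^-11)(3580) = 1.76×10^-7 A.

1.76×10^-7 A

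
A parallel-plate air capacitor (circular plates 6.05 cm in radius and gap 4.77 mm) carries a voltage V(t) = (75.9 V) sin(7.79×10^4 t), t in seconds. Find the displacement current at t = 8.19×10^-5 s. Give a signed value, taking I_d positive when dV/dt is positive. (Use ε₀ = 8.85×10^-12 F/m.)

C = ε₀A/d = (8.85×10^-12)(0.01150)/(4.77×10^-3) = 2.134×10^-11 F. dV/dt = V₀ω·cos(ωt); at ωt = 6.38001 rad this factor is 0.9953.
I_d = C dV/dt = (2.134×10^-11)(75.9)(7.79×10^4)(0.9953) = 1.26×10^-4 A.

1.26×10^-4 A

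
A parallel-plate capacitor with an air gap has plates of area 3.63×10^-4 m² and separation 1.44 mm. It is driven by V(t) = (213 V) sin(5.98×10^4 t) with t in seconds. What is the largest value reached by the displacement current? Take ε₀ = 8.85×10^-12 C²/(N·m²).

(dE/dt)_max = V₀ω/d = 8.845×10^9 V/(m·s); ω = 5.98×10^4 rad/s.
I_d,max = ε₀ A (dE/dt)_max = (8.85×10^-12)(3.63×10^-4)(8.845×10^9) = 2.84×10^-5 A.

2.84×10^-5 A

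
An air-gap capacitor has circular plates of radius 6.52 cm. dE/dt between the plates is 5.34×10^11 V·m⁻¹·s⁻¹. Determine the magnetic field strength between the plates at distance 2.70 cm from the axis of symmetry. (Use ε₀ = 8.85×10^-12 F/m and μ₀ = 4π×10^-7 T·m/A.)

8.02×10^-8 T

Through the whole plate area (πR² = 0.01336 m²), I_d = ε₀ πR² dE/dt = 0.06314 A.
∮B·dl = μ₀ I_d,enc with I_d,enc = I_d r²/R² = 0.01083 A; so B = μ₀ I_d,enc/(2πr) = 8.02×10^-8 T.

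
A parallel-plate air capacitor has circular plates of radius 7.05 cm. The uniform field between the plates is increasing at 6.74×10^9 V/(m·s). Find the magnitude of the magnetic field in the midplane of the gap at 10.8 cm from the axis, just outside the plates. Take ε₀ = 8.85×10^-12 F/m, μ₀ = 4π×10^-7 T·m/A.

Through the whole plate area (πR² = 0.01561 m²), I_d = ε₀ πR² dE/dt = 9.311×10^-4 A.
Outside the plates the loop encloses all of I_d, so B·2πr = μ₀ I_d and B = 1.72×10^-9 T.

1.72×10^-9 T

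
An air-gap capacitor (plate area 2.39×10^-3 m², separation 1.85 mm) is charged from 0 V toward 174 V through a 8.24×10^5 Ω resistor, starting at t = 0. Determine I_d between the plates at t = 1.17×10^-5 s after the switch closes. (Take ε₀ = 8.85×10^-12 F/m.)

With C = ε₀A/d = (8.85×10^-12)(2.39×10^-3)/(1.85×10^-3) = 1.143×10^-11 F, the time constant is τ = RC = 9.418×10^-6 s, so t/τ = 1.242 and e^(−t/τ) = 0.2888.
I_d = I_cond = (V₀/R) e^(−t/τ) = (2.112×10^-4)(0.2888) = 6.10×10^-5 A.

6.10×10^-5 A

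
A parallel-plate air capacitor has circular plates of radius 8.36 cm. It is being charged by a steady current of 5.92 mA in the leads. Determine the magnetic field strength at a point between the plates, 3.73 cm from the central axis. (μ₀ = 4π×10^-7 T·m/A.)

By continuity the displacement current in the gap matches the conduction current: I_d = 5.92×10^-3 A.
For r < R the Ampère–Maxwell law gives B(2πr) = μ₀ I_d (r²/R²), so B = μ₀ I_d r/(2πR²) = (4π×10^-7)(5.92×10^-3)(0.0373)/(2π·0.0836²) = 6.32×10^-9 T.

6.32×10^-9 T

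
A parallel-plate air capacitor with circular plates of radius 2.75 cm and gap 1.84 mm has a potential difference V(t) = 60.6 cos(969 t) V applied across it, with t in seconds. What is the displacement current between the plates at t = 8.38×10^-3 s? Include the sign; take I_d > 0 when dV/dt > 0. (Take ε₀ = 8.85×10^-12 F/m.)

dE/dt = (V₀ω/d)·−sin(ωt) with ωt = 8.12022 rad: (60.6)(969)(-0.9648)/(1.84×10^-3) = -3.079×10^7 V/(m·s).
I_d = ε₀ A dE/dt = (8.85×10^-12)(2.376×10^-3)(-3.079×10^7) = -6.47×10^-7 A.

-6.47×10^-7 A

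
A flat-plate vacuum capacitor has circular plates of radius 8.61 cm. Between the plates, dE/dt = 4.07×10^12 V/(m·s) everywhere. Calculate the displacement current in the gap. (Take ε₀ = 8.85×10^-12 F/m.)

With a uniform field, Φ_E = EA, so I_d = ε₀ A dE/dt = 0.839 A.

0.839 A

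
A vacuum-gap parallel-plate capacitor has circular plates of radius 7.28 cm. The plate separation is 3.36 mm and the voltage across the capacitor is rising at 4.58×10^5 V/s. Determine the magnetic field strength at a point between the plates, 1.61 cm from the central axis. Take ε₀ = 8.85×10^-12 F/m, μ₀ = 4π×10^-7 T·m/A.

1.22×10^-11 T

I_d = C dV/dt with C = ε₀πR²/d = 4.385×10^-11 F, so I_d = (4.385×10^-11)(4.58×10^5) = 2.008×10^-5 A.
For r < R the Ampère–Maxwell law gives B(2πr) = μ₀ I_d (r²/R²), so B = μ₀ I_d r/(2πR²) = (4π×10^-7)(2.008×10^-5)(0.0161)/(2π·0.0728²) = 1.22×10^-11 T.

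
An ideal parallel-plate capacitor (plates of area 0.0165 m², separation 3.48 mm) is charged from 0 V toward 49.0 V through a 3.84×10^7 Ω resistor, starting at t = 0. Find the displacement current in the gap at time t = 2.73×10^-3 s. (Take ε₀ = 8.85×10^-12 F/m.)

2.34×10^-7 A

With C = ε₀A/d = (8.85×10^-12)(0.0165)/(3.48×10^-3) = 4.196×10^-11 F, the time constant is τ = RC = 1.611×10^-3 s, so t/τ = 1.695 and e^(−t/τ) = 0.1836.
I_d = I_cond = (V₀/R) e^(−t/τ) = (1.276×10^-6)(0.1836) = 2.34×10^-7 A.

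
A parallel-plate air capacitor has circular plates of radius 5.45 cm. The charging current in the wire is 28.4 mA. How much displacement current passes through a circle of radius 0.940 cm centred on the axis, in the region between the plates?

No conduction current crosses the gap, so I_d there equals the 0.0284 A in the leads.
The field is uniform, so I_d,enc = I_d (r/R)² = (0.0284)(0.940/5.45)² = 8.45×10^-4 A.

8.45×10^-4 A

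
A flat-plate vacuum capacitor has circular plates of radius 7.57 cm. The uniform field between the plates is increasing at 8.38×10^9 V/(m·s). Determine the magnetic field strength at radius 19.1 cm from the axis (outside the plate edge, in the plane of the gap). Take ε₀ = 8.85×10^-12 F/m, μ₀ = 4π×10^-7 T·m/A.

Total displacement current: I_d = ε₀(πR²)(dE/dt) = (8.85×10^-12)(0.01800)(8.38×10^9) = 1.335×10^-3 A.
With r > R the enclosed displacement current is the full I_d; B = μ₀ I_d / (2πr) = 1.40×10^-9 T.

1.40×10^-9 T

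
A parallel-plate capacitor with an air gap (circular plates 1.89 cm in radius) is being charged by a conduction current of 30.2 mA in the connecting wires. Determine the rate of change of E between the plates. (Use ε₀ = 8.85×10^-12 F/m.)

3.04×10^12 V/(m·s)

By continuity, I_d in the gap equals the 30.2 mA flowing in the wire.
Then dE/dt = I_d/(ε₀A) = 3.04×10^12 V/(m·s).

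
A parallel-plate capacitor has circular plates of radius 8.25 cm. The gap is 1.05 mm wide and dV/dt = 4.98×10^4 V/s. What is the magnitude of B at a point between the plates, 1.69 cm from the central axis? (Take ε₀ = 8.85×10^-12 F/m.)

4.46×10^-12 T

dE/dt = (dV/dt)/d = 4.743×10^7 V/(m·s); I_d = ε₀(πR²)(dE/dt) = (8.85×10^-12)(0.02138)(4.743×10^7) = 8.974×10^-6 A.
For r < R the Ampère–Maxwell law gives B(2πr) = μ₀ I_d (r²/R²), so B = μ₀ I_d r/(2πR²) = (4π×10^-7)(8.974×10^-6)(0.0169)/(2π·0.0825²) = 4.46×10^-12 T.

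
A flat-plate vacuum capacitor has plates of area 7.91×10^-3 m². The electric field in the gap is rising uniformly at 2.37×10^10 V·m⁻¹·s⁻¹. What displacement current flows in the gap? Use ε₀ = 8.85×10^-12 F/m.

1.66×10^-3 A

The displacement current is ε₀ times dΦ_E/dt = ε₀ A dE/dt = (8.85×10^-12)(7.91×10^-3)(2.37×10^10) = 1.66×10^-3 A.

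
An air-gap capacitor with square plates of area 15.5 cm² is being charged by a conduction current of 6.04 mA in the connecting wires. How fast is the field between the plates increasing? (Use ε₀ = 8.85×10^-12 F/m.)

Charge continuity gives I_d = I = 6.04×10^-3 A between the plates.
Then dE/dt = I_d/(ε₀A) = 4.40×10^11 V/(m·s).

4.40×10^11 V/(m·s)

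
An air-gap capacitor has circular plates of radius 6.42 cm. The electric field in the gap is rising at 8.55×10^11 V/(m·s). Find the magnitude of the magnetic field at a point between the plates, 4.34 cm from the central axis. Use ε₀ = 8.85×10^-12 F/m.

Through the whole plate area (πR² = 0.01295 m²), I_d = ε₀ πR² dE/dt = 0.09799 A.
∮B·dl = μ₀ I_d,enc with I_d,enc = I_d r²/R² = 0.04478 A; so B = μ₀ I_d,enc/(2πr) = 2.06×10^-7 T.

2.06×10^-7 T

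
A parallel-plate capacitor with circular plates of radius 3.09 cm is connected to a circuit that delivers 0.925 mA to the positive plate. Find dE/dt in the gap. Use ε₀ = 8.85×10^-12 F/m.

The displacement current between the plates equals the conduction current, I_d = 0.925 mA.
Since I_d = ε₀ A dE/dt, dE/dt = I_d/(ε₀A) = (9.25×10^-4)/((8.85×10^-12)(3.000×10^-3)) = 3.48×10^10 V/(m·s).

3.48×10^10 V/(m·s)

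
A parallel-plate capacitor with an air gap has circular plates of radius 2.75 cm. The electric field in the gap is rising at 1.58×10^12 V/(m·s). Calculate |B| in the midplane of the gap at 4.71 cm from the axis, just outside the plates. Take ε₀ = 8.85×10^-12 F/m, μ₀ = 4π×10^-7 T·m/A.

Total displacement current: I_d = ε₀(πR²)(dE/dt) = (8.85×10^-12)(2.376×10^-3)(1.58×10^12) = 0.03322 A.
With r > R the enclosed displacement current is the full I_d; B = μ₀ I_d / (2πr) = 1.41×10^-7 T.

1.41×10^-7 T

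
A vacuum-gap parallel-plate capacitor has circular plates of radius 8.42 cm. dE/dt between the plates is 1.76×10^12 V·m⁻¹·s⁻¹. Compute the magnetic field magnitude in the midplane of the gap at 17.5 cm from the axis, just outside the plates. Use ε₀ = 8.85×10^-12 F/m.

3.96×10^-7 T

I_d = ε₀ dΦ_E/dt = ε₀ πR² (dE/dt) = (8.85×10^-12)(0.02227)(1.76×10^12) = 0.3469 A through the full plate area.
For r ≥ R the full I_d is enclosed: B = μ₀ I_d/(2πr) = (4π×10^-7)(0.3469)/(2π·0.175) = 3.96×10^-7 T.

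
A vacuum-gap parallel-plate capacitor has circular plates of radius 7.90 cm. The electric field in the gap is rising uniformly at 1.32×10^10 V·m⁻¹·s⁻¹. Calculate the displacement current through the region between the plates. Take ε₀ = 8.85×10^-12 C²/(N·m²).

The displacement current is ε₀ times dΦ_E/dt = ε₀ A dE/dt = (8.85×10^-12)(0.01961)(1.32×10^10) = 2.29×10^-3 A.

2.29×10^-3 A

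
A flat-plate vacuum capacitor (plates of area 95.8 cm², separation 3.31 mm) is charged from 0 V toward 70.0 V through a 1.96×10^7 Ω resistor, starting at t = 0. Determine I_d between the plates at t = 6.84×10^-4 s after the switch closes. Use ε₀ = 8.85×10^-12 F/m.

9.14×10^-7 A

C = ε₀A/d = (8.85×10^-12)(9.58×10^-3)/(3.31×10^-3) = 2.561×10^-11 F, so τ = RC = 5.020×10^-4 s.
The conduction current is I(t) = (V₀/R) e^(−t/τ), and the displacement current between the plates equals it.
t/τ = 1.363; I_d = (70.0/1.96×10^7) · e^(−1.363) = (3.571×10^-6)(0.2559) = 9.14×10^-7 A.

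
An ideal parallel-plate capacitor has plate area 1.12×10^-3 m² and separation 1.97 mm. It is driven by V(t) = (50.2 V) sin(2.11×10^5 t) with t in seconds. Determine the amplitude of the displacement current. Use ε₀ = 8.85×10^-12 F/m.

5.33×10^-5 A

C = ε₀A/d = (8.85×10^-12)(1.12×10^-3)/(1.97×10^-3) = 5.031×10^-12 F; ω = 2.11×10^5 rad/s.
I_d = C dV/dt, so |I_d|_max = C V₀ ω = (5.031×10^-12)(50.2)(2.11×10^5) = 5.33×10^-5 A.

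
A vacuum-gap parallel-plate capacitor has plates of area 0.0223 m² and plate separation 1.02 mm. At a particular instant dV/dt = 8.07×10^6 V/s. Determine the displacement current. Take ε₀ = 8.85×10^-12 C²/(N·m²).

1.56×10^-3 A

The field between the plates is E = V/d, so dE/dt = (8.07×10^6)/(1.02×10^-3 m) = 7.912×10^9 V/(m·s).
I_d = ε₀ A (dE/dt) = (8.85×10^-12)(0.0223)(7.912×10^9) = 1.56×10^-3 A.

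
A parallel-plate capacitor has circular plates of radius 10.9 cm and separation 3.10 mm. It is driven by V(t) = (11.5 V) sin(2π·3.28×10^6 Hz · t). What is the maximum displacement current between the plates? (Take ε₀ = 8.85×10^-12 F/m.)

The displacement current equals the conduction current C dV/dt, which peaks at C V₀ ω.
With C = ε₀A/d = (8.85×10^-12)(0.03733)/(3.10×10^-3) = 1.066×10^-10 F and ω = 2πf = 2.061×10^7 rad/s, I_d,max = (1.066×10^-10)(11.5)(2.061×10^7) = 0.0253 A.

0.0253 A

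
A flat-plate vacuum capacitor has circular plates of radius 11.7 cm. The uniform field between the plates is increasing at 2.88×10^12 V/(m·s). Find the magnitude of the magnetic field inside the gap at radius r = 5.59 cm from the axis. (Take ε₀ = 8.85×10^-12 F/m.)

8.95×10^-7 T

Total displacement current: I_d = ε₀(πR²)(dE/dt) = (8.85×10^-12)(0.04301)(2.88×10^12) = 1.096 A.
An Ampèrian loop of radius r encloses a fraction (r/R)² of I_d. Then B·2πr = μ₀ I_d (r/R)², giving B = μ₀ I_d r/(2πR²) = 8.95×10^-7 T.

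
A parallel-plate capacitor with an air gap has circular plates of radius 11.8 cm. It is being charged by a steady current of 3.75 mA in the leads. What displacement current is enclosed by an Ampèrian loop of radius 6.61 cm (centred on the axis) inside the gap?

1.18×10^-3 A

No conduction current crosses the gap, so I_d there equals the 3.75×10^-3 A in the leads.
The field is uniform, so I_d,enc = I_d (r/R)² = (3.75×10^-3)(6.61/11.8)² = 1.18×10^-3 A.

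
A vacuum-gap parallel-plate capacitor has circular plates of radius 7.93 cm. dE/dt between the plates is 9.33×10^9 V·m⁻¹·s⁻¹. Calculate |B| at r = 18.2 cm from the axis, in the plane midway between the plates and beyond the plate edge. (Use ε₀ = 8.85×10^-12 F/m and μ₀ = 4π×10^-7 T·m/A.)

Total displacement current: I_d = ε₀(πR²)(dE/dt) = (8.85×10^-12)(0.01976)(9.33×10^9) = 1.632×10^-3 A.
With r > R the enclosed displacement current is the full I_d; B = μ₀ I_d / (2πr) = 1.79×10^-9 T.

1.79×10^-9 T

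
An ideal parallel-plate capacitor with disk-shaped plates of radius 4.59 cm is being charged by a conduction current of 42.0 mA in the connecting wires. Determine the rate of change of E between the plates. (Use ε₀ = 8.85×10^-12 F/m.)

By continuity, I_d in the gap equals the 42.0 mA flowing in the wire.
Then dE/dt = I_d/(ε₀A) = 7.17×10^11 V/(m·s).

7.17×10^11 V/(m·s)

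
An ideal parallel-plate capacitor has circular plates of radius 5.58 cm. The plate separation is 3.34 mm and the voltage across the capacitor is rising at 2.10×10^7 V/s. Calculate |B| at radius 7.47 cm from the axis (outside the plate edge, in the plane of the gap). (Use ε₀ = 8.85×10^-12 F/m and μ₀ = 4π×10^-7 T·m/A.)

With E = V/d, dE/dt = 6.287×10^9 V/(m·s) and πR² = 9.782×10^-3 m², giving I_d = ε₀ πR² dE/dt = 5.443×10^-4 A.
Outside the plates the loop encloses all of I_d, so B·2πr = μ₀ I_d and B = 1.46×10^-9 T.

1.46×10^-9 T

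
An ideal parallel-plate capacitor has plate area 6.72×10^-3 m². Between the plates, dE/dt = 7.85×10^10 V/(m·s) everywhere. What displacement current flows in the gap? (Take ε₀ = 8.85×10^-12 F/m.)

4.67×10^-3 A

The displacement current is ε₀ times dΦ_E/dt = ε₀ A dE/dt = (8.85×10^-12)(6.72×10^-3)(7.85×10^10) = 4.67×10^-3 A.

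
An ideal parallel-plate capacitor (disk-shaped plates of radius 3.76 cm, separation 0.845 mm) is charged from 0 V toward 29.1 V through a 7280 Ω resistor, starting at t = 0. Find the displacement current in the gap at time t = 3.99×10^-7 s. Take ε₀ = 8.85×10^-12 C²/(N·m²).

C = ε₀A/d = (8.85×10^-12)(4.441×10^-3)/(8.45×10^-4) = 4.651×10^-11 F and τ = RC = 3.386×10^-7 s. I_d in the gap equals the RC charging current.
I_d(t) = (V₀/R) e^(−t/τ) = 3.997×10^-3 · e^(−1.178) = 1.23×10^-3 A.

1.23×10^-3 A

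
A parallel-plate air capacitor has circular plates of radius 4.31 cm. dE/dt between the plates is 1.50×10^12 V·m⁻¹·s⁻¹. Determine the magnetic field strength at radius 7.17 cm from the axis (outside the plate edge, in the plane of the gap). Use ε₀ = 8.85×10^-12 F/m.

I_d = ε₀ dΦ_E/dt = ε₀ πR² (dE/dt) = (8.85×10^-12)(5.836×10^-3)(1.50×10^12) = 0.07747 A through the full plate area.
For r ≥ R the full I_d is enclosed: B = μ₀ I_d/(2πr) = (4π×10^-7)(0.07747)/(2π·0.0717) = 2.16×10^-7 T.

2.16×10^-7 T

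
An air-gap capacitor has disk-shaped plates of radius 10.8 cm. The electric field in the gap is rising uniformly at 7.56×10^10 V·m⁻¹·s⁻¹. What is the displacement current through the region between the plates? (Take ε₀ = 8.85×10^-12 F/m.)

0.0245 A

I_d = ε₀ A (dE/dt) = (8.85×10^-12)(0.03664 m²)(7.56×10^10) = 0.0245 A.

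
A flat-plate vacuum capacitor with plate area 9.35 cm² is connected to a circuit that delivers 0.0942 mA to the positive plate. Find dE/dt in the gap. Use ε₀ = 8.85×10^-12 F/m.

Charge continuity gives I_d = I = 9.42×10^-5 A between the plates.
Since I_d = ε₀ A dE/dt, dE/dt = I_d/(ε₀A) = (9.42×10^-5)/((8.85×10^-12)(9.35×10^-4)) = 1.14×10^10 V/(m·s).

1.14×10^10 V/(m·s)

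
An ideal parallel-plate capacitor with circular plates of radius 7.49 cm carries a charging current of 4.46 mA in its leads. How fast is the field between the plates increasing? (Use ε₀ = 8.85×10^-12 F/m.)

2.86×10^10 V/(m·s)

Charge continuity gives I_d = I = 4.46×10^-3 A between the plates.
Inverting I_d = ε₀ A dE/dt gives dE/dt = 4.46×10^-3 / (8.85×10^-12 · 0.01762) = 2.86×10^10 V/(m·s).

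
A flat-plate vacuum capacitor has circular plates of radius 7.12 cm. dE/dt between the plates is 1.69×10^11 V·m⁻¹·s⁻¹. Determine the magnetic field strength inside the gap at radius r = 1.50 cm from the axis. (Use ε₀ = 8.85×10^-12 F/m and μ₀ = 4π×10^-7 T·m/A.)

Total displacement current: I_d = ε₀(πR²)(dE/dt) = (8.85×10^-12)(0.01593)(1.69×10^11) = 0.02383 A.
∮B·dl = μ₀ I_d,enc with I_d,enc = I_d r²/R² = 1.058×10^-3 A; so B = μ₀ I_d,enc/(2πr) = 1.41×10^-8 T.

1.41×10^-8 T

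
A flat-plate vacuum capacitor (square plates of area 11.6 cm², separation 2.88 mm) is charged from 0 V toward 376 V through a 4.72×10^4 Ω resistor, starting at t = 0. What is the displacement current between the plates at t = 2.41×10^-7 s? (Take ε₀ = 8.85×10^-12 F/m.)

C = ε₀A/d = (8.85×10^-12)(1.16×10^-3)/(2.88×10^-3) = 3.565×10^-12 F, so τ = RC = 1.683×10^-7 s.
The conduction current is I(t) = (V₀/R) e^(−t/τ), and the displacement current between the plates equals it.
t/τ = 1.432; I_d = (376/4.72×10^4) · e^(−1.432) = (7.966×10^-3)(0.2388) = 1.90×10^-3 A.

1.90×10^-3 A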